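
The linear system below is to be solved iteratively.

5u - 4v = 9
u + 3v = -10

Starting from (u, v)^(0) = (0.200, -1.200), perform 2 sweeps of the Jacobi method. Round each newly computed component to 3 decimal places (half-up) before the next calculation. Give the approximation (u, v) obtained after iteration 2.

Iteration 1:
  u = (9 - (-4)·-1.200) / (5) = 0.840
  v = (-10 - (1)·0.200) / (3) = -3.400
Iteration 2:
  u = (9 - (-4)·-3.400) / (5) = -0.920
  v = (-10 - (1)·0.840) / (3) = -3.613

(-0.920, -3.613)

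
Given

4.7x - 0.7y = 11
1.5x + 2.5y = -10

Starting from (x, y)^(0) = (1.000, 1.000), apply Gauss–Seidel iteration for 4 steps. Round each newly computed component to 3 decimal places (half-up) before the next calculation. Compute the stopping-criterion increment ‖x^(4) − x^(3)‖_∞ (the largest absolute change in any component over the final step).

Iteration 1:
  x = (11 - (-0.7)·1.000) / (4.7) = 2.489
  y = (-10 - (1.5)·2.489) / (2.5) = -5.493
Iteration 2:
  x = (11 - (-0.7)·-5.493) / (4.7) = 1.522
  y = (-10 - (1.5)·1.522) / (2.5) = -4.913
Iteration 3:
  x = (11 - (-0.7)·-4.913) / (4.7) = 1.609
  y = (-10 - (1.5)·1.609) / (2.5) = -4.965
Iteration 4:
  x = (11 - (-0.7)·-4.965) / (4.7) = 1.601
  y = (-10 - (1.5)·1.601) / (2.5) = -4.961
Change: (-0.008, 0.004) → max |·| = 0.008

0.008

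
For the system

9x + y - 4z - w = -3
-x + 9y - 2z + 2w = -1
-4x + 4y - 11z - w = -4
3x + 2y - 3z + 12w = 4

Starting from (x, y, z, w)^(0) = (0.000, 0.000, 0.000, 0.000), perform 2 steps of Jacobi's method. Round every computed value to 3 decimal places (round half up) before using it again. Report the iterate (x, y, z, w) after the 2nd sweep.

Iteration 1:
  x = (-3 - (1)·0.000 - (-4)·0.000 - (-1)·0.000) / (9) = -0.333
  y = (-1 - (-1)·0.000 - (-2)·0.000 - (2)·0.000) / (9) = -0.111
  z = (-4 - (-4)·0.000 - (4)·0.000 - (-1)·0.000) / (-11) = 0.364
  w = (4 - (3)·0.000 - (2)·0.000 - (-3)·0.000) / (12) = 0.333
Iteration 2:
  x = (-3 - (1)·-0.111 - (-4)·0.364 - (-1)·0.333) / (9) = -0.122
  y = (-1 - (-1)·-0.333 - (-2)·0.364 - (2)·0.333) / (9) = -0.141
  z = (-4 - (-4)·-0.333 - (4)·-0.111 - (-1)·0.333) / (-11) = 0.414
  w = (4 - (3)·-0.333 - (2)·-0.111 - (-3)·0.364) / (12) = 0.526

(-0.122, -0.141, 0.414, 0.526)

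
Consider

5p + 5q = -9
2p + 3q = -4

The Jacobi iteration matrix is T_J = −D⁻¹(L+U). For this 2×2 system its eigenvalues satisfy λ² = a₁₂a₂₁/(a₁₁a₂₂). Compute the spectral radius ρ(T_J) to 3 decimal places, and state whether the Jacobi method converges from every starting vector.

a₁₂a₂₁/(a₁₁a₂₂) = (5)·(2) / ((5)·(3)) = 0.666667
ρ = √|0.666667| = √0.666667 = 0.816
ρ < 1, so Jacobi converges

0.816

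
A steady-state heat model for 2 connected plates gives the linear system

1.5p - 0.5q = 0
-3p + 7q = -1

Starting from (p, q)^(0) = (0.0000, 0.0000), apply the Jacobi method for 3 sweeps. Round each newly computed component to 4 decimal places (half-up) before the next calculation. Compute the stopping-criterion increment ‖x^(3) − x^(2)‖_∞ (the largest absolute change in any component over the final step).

0.0204

Iteration 1:
  p = (0 - (-0.5)·0.0000) / (1.5) = 0.0000
  q = (-1 - (-3)·0.0000) / (7) = -0.1429
Iteration 2:
  p = (0 - (-0.5)·-0.1429) / (1.5) = -0.0476
  q = (-1 - (-3)·0.0000) / (7) = -0.1429
Iteration 3:
  p = (0 - (-0.5)·-0.1429) / (1.5) = -0.0476
  q = (-1 - (-3)·-0.0476) / (7) = -0.1633
Change: (0.0000, -0.0204) → max |·| = 0.0204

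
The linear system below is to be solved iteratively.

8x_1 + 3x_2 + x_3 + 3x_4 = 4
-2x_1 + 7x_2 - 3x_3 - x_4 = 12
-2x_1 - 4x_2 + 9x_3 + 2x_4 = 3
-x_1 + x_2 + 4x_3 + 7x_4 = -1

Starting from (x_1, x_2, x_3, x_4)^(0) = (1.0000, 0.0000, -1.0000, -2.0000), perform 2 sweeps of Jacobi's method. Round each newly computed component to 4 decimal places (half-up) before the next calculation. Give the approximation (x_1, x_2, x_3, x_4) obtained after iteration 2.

(-0.3214, 2.6173, 1.0833, -0.7015)

Iteration 1:
  x_1 = (4 - (3)·0.0000 - (1)·-1.0000 - (3)·-2.0000) / (8) = 1.3750
  x_2 = (12 - (-2)·1.0000 - (-3)·-1.0000 - (-1)·-2.0000) / (7) = 1.2857
  x_3 = (3 - (-2)·1.0000 - (-4)·0.0000 - (2)·-2.0000) / (9) = 1.0000
  x_4 = (-1 - (-1)·1.0000 - (1)·0.0000 - (4)·-1.0000) / (7) = 0.5714
Iteration 2:
  x_1 = (4 - (3)·1.2857 - (1)·1.0000 - (3)·0.5714) / (8) = -0.3214
  x_2 = (12 - (-2)·1.3750 - (-3)·1.0000 - (-1)·0.5714) / (7) = 2.6173
  x_3 = (3 - (-2)·1.3750 - (-4)·1.2857 - (2)·0.5714) / (9) = 1.0833
  x_4 = (-1 - (-1)·1.3750 - (1)·1.2857 - (4)·1.0000) / (7) = -0.7015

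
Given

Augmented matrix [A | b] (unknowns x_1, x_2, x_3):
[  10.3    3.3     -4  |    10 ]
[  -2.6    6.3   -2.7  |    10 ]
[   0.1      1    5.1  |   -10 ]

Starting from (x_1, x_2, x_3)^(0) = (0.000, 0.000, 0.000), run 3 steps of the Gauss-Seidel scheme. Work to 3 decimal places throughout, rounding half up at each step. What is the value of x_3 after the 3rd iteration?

-2.111

Iteration 1:
  x_1 = (10 - (3.3)·0.000 - (-4)·0.000) / (10.3) = 0.971
  x_2 = (10 - (-2.6)·0.971 - (-2.7)·0.000) / (6.3) = 1.988
  x_3 = (-10 - (0.1)·0.971 - (1)·1.988) / (5.1) = -2.370
Iteration 2:
  x_1 = (10 - (3.3)·1.988 - (-4)·-2.370) / (10.3) = -0.586
  x_2 = (10 - (-2.6)·-0.586 - (-2.7)·-2.370) / (6.3) = 0.330
  x_3 = (-10 - (0.1)·-0.586 - (1)·0.330) / (5.1) = -2.014
Iteration 3:
  x_1 = (10 - (3.3)·0.330 - (-4)·-2.014) / (10.3) = 0.083
  x_2 = (10 - (-2.6)·0.083 - (-2.7)·-2.014) / (6.3) = 0.758
  x_3 = (-10 - (0.1)·0.083 - (1)·0.758) / (5.1) = -2.111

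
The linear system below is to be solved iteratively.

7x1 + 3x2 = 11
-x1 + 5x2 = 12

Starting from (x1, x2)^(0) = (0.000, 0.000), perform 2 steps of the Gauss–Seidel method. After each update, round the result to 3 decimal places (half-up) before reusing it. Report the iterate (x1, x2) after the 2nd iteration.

(0.408, 2.482)

Iteration 1:
  x1 = (11 - (3)·0.000) / (7) = 1.571
  x2 = (12 - (-1)·1.571) / (5) = 2.714
Iteration 2:
  x1 = (11 - (3)·2.714) / (7) = 0.408
  x2 = (12 - (-1)·0.408) / (5) = 2.482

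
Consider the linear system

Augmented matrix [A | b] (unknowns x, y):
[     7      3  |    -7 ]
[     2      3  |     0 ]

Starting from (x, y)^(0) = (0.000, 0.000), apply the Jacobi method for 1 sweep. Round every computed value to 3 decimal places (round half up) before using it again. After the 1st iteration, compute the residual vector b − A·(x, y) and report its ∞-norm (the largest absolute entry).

2.000

Iteration 1:
  x = (-7 - (3)·0.000) / (7) = -1.000
  y = (0 - (2)·0.000) / (3) = 0.000
Residual b − A·x = (0.000, 2.000); ∞-norm = 2.000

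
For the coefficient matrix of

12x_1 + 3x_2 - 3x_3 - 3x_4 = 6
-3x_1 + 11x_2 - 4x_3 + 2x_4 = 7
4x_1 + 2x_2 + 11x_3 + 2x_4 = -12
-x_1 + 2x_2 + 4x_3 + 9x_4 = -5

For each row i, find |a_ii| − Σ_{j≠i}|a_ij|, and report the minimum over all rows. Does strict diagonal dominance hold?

row 1: |12| − (3+3+3) = 3
row 2: |11| − (3+4+2) = 2
row 3: |11| − (4+2+2) = 3
row 4: |9| − (1+2+4) = 2
minimum over rows = 2 → strictly diagonally dominant (convergence guaranteed)

2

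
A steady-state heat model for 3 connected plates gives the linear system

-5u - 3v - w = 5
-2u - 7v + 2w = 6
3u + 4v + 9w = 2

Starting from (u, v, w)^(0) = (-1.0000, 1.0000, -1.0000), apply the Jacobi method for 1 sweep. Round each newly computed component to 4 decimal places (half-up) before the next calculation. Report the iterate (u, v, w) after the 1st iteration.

(-1.4000, -0.8571, 0.1111)

Iteration 1:
  u = (5 - (-3)·1.0000 - (-1)·-1.0000) / (-5) = -1.4000
  v = (6 - (-2)·-1.0000 - (2)·-1.0000) / (-7) = -0.8571
  w = (2 - (3)·-1.0000 - (4)·1.0000) / (9) = 0.1111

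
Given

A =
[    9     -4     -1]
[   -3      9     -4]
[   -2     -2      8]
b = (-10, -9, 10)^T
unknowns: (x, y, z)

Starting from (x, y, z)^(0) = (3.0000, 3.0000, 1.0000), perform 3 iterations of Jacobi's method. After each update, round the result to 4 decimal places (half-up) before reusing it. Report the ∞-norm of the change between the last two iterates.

0.8940

Iteration 1:
  x = (-10 - (-4)·3.0000 - (-1)·1.0000) / (9) = 0.3333
  y = (-9 - (-3)·3.0000 - (-4)·1.0000) / (9) = 0.4444
  z = (10 - (-2)·3.0000 - (-2)·3.0000) / (8) = 2.7500
Iteration 2:
  x = (-10 - (-4)·0.4444 - (-1)·2.7500) / (9) = -0.6080
  y = (-9 - (-3)·0.3333 - (-4)·2.7500) / (9) = 0.3333
  z = (10 - (-2)·0.3333 - (-2)·0.4444) / (8) = 1.4444
Iteration 3:
  x = (-10 - (-4)·0.3333 - (-1)·1.4444) / (9) = -0.8025
  y = (-9 - (-3)·-0.6080 - (-4)·1.4444) / (9) = -0.5607
  z = (10 - (-2)·-0.6080 - (-2)·0.3333) / (8) = 1.1813
Change: (-0.1945, -0.8940, -0.2631) → max |·| = 0.8940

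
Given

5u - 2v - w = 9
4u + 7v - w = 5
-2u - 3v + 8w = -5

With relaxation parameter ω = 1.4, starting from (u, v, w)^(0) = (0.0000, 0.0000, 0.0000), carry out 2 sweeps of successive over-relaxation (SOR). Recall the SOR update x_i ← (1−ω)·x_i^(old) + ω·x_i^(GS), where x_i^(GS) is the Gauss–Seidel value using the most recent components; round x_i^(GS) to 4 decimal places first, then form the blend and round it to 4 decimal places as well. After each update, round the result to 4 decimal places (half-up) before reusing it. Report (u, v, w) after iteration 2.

(0.7956, 0.6647, -0.0370)

Iteration 1:
  u: GS value = (9 - (-2)·0.0000 - (-1)·0.0000) / (5) = 1.8000;  u ← (1−ω)·0.0000 + ω·1.8000 = 2.5200
  v: GS value = (5 - (4)·2.5200 - (-1)·0.0000) / (7) = -0.7257;  v ← (1−ω)·0.0000 + ω·-0.7257 = -1.0160
  w: GS value = (-5 - (-2)·2.5200 - (-3)·-1.0160) / (8) = -0.3760;  w ← (1−ω)·0.0000 + ω·-0.3760 = -0.5264
Iteration 2:
  u: GS value = (9 - (-2)·-1.0160 - (-1)·-0.5264) / (5) = 1.2883;  u ← (1−ω)·2.5200 + ω·1.2883 = 0.7956
  v: GS value = (5 - (4)·0.7956 - (-1)·-0.5264) / (7) = 0.1845;  v ← (1−ω)·-1.0160 + ω·0.1845 = 0.6647
  w: GS value = (-5 - (-2)·0.7956 - (-3)·0.6647) / (8) = -0.1768;  w ← (1−ω)·-0.5264 + ω·-0.1768 = -0.0370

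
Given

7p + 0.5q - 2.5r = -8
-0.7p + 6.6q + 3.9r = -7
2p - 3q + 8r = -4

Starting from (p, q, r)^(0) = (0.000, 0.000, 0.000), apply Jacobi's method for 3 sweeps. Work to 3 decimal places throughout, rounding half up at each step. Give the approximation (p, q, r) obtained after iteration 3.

Iteration 1:
  p = (-8 - (0.5)·0.000 - (-2.5)·0.000) / (7) = -1.143
  q = (-7 - (-0.7)·0.000 - (3.9)·0.000) / (6.6) = -1.061
  r = (-4 - (2)·0.000 - (-3)·0.000) / (8) = -0.500
Iteration 2:
  p = (-8 - (0.5)·-1.061 - (-2.5)·-0.500) / (7) = -1.246
  q = (-7 - (-0.7)·-1.143 - (3.9)·-0.500) / (6.6) = -0.886
  r = (-4 - (2)·-1.143 - (-3)·-1.061) / (8) = -0.612
Iteration 3:
  p = (-8 - (0.5)·-0.886 - (-2.5)·-0.612) / (7) = -1.298
  q = (-7 - (-0.7)·-1.246 - (3.9)·-0.612) / (6.6) = -0.831
  r = (-4 - (2)·-1.246 - (-3)·-0.886) / (8) = -0.521

(-1.298, -0.831, -0.521)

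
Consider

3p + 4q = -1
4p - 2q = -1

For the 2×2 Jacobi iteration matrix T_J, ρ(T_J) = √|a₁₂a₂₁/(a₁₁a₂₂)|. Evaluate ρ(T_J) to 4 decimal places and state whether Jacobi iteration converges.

a₁₂a₂₁/(a₁₁a₂₂) = (4)·(4) / ((3)·(-2)) = -2.666667
ρ = √|-2.666667| = √2.666667 = 1.6330
ρ > 1, so Jacobi diverges

1.6330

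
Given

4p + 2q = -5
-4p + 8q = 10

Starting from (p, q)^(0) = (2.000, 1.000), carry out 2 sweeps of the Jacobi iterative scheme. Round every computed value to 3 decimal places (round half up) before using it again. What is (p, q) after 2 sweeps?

Iteration 1:
  p = (-5 - (2)·1.000) / (4) = -1.750
  q = (10 - (-4)·2.000) / (8) = 2.250
Iteration 2:
  p = (-5 - (2)·2.250) / (4) = -2.375
  q = (10 - (-4)·-1.750) / (8) = 0.375

(-2.375, 0.375)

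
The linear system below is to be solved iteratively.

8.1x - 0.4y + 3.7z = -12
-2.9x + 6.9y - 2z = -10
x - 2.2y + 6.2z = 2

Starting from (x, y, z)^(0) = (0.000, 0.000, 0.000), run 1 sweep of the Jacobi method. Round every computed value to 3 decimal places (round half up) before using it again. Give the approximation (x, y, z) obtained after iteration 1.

(-1.481, -1.449, 0.323)

Iteration 1:
  x = (-12 - (-0.4)·0.000 - (3.7)·0.000) / (8.1) = -1.481
  y = (-10 - (-2.9)·0.000 - (-2)·0.000) / (6.9) = -1.449
  z = (2 - (1)·0.000 - (-2.2)·0.000) / (6.2) = 0.323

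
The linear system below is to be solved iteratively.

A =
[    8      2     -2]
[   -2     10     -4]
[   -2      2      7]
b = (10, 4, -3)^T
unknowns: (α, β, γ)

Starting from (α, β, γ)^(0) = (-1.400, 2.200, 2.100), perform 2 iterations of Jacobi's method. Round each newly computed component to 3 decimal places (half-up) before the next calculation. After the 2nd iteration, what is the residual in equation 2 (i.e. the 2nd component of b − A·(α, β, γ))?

Iteration 1:
  α = (10 - (2)·2.200 - (-2)·2.100) / (8) = 1.225
  β = (4 - (-2)·-1.400 - (-4)·2.100) / (10) = 0.960
  γ = (-3 - (-2)·-1.400 - (2)·2.200) / (7) = -1.457
Iteration 2:
  α = (10 - (2)·0.960 - (-2)·-1.457) / (8) = 0.646
  β = (4 - (-2)·1.225 - (-4)·-1.457) / (10) = 0.062
  γ = (-3 - (-2)·1.225 - (2)·0.960) / (7) = -0.353
Residual b − A·x = (4.002, 3.260, 0.639)

3.260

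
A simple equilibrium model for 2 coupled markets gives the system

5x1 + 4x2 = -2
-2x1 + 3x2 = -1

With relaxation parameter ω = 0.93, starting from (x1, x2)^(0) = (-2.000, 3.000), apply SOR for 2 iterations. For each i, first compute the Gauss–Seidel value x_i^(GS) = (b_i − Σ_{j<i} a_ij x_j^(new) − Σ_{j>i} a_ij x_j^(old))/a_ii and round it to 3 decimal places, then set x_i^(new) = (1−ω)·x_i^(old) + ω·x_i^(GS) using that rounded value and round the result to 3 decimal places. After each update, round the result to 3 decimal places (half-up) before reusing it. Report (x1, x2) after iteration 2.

(0.777, 0.046)

Iteration 1:
  x1: GS value = (-2 - (4)·3.000) / (5) = -2.800;  x1 ← (1−ω)·-2.000 + ω·-2.800 = -2.744
  x2: GS value = (-1 - (-2)·-2.744) / (3) = -2.163;  x2 ← (1−ω)·3.000 + ω·-2.163 = -1.802
Iteration 2:
  x1: GS value = (-2 - (4)·-1.802) / (5) = 1.042;  x1 ← (1−ω)·-2.744 + ω·1.042 = 0.777
  x2: GS value = (-1 - (-2)·0.777) / (3) = 0.185;  x2 ← (1−ω)·-1.802 + ω·0.185 = 0.046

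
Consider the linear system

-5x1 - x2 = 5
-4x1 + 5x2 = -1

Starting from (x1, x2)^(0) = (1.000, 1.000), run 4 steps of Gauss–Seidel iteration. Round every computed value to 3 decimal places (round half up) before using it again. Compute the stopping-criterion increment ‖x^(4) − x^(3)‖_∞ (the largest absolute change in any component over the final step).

0.011

Iteration 1:
  x1 = (5 - (-1)·1.000) / (-5) = -1.200
  x2 = (-1 - (-4)·-1.200) / (5) = -1.160
Iteration 2:
  x1 = (5 - (-1)·-1.160) / (-5) = -0.768
  x2 = (-1 - (-4)·-0.768) / (5) = -0.814
Iteration 3:
  x1 = (5 - (-1)·-0.814) / (-5) = -0.837
  x2 = (-1 - (-4)·-0.837) / (5) = -0.870
Iteration 4:
  x1 = (5 - (-1)·-0.870) / (-5) = -0.826
  x2 = (-1 - (-4)·-0.826) / (5) = -0.861
Change: (0.011, 0.009) → max |·| = 0.011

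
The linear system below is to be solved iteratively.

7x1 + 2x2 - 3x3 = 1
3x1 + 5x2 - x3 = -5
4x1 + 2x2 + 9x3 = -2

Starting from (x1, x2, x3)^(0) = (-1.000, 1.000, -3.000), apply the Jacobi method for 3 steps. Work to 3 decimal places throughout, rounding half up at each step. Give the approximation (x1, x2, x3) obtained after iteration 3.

Iteration 1:
  x1 = (1 - (2)·1.000 - (-3)·-3.000) / (7) = -1.429
  x2 = (-5 - (3)·-1.000 - (-1)·-3.000) / (5) = -1.000
  x3 = (-2 - (4)·-1.000 - (2)·1.000) / (9) = 0.000
Iteration 2:
  x1 = (1 - (2)·-1.000 - (-3)·0.000) / (7) = 0.429
  x2 = (-5 - (3)·-1.429 - (-1)·0.000) / (5) = -0.143
  x3 = (-2 - (4)·-1.429 - (2)·-1.000) / (9) = 0.635
Iteration 3:
  x1 = (1 - (2)·-0.143 - (-3)·0.635) / (7) = 0.456
  x2 = (-5 - (3)·0.429 - (-1)·0.635) / (5) = -1.130
  x3 = (-2 - (4)·0.429 - (2)·-0.143) / (9) = -0.381

(0.456, -1.130, -0.381)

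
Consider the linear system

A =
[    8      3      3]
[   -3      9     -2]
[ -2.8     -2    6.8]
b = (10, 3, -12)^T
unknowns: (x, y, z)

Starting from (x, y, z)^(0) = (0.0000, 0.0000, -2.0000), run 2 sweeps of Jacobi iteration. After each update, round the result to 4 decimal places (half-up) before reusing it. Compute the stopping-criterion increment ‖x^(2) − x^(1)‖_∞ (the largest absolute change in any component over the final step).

Iteration 1:
  x = (10 - (3)·0.0000 - (3)·-2.0000) / (8) = 2.0000
  y = (3 - (-3)·0.0000 - (-2)·-2.0000) / (9) = -0.1111
  z = (-12 - (-2.8)·0.0000 - (-2)·0.0000) / (6.8) = -1.7647
Iteration 2:
  x = (10 - (3)·-0.1111 - (3)·-1.7647) / (8) = 1.9534
  y = (3 - (-3)·2.0000 - (-2)·-1.7647) / (9) = 0.6078
  z = (-12 - (-2.8)·2.0000 - (-2)·-0.1111) / (6.8) = -0.9739
Change: (-0.0466, 0.7189, 0.7908) → max |·| = 0.7908

0.7908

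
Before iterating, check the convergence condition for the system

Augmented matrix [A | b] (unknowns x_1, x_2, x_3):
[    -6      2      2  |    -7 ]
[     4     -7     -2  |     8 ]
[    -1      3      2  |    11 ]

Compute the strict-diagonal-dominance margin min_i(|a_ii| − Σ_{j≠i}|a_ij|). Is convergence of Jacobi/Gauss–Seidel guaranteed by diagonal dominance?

row 1: |-6| − (2+2) = 2
row 2: |-7| − (4+2) = 1
row 3: |2| − (1+3) = -2
minimum over rows = -2 → not strictly diagonally dominant

-2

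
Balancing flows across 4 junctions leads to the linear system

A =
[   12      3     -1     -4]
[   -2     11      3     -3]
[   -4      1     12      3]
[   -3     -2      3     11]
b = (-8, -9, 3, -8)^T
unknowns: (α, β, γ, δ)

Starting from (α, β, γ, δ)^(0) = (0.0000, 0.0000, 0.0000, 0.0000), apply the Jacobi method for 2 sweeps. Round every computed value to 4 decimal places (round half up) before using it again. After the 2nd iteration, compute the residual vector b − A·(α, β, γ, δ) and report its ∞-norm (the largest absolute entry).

1.5155

Iteration 1:
  α = (-8 - (3)·0.0000 - (-1)·0.0000 - (-4)·0.0000) / (12) = -0.6667
  β = (-9 - (-2)·0.0000 - (3)·0.0000 - (-3)·0.0000) / (11) = -0.8182
  γ = (3 - (-4)·0.0000 - (1)·0.0000 - (3)·0.0000) / (12) = 0.2500
  δ = (-8 - (-3)·0.0000 - (-2)·0.0000 - (3)·0.0000) / (11) = -0.7273
Iteration 2:
  α = (-8 - (3)·-0.8182 - (-1)·0.2500 - (-4)·-0.7273) / (12) = -0.6837
  β = (-9 - (-2)·-0.6667 - (3)·0.2500 - (-3)·-0.7273) / (11) = -1.2059
  γ = (3 - (-4)·-0.6667 - (1)·-0.8182 - (3)·-0.7273) / (12) = 0.2778
  δ = (-8 - (-3)·-0.6667 - (-2)·-0.8182 - (3)·0.2500) / (11) = -1.1260
Residual b − A·x = (-0.4041, -1.3139, 1.5155, -0.9103); ∞-norm = 1.5155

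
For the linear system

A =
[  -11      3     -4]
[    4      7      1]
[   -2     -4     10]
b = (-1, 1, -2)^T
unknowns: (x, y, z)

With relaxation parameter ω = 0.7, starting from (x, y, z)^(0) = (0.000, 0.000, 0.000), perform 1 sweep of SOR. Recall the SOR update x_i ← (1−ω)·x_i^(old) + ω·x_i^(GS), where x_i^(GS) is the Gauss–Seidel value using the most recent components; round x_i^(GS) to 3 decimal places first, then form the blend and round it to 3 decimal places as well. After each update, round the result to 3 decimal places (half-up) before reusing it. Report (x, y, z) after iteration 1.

Iteration 1:
  x: GS value = (-1 - (3)·0.000 - (-4)·0.000) / (-11) = 0.091;  x ← (1−ω)·0.000 + ω·0.091 = 0.064
  y: GS value = (1 - (4)·0.064 - (1)·0.000) / (7) = 0.106;  y ← (1−ω)·0.000 + ω·0.106 = 0.074
  z: GS value = (-2 - (-2)·0.064 - (-4)·0.074) / (10) = -0.158;  z ← (1−ω)·0.000 + ω·-0.158 = -0.111

(0.064, 0.074, -0.111)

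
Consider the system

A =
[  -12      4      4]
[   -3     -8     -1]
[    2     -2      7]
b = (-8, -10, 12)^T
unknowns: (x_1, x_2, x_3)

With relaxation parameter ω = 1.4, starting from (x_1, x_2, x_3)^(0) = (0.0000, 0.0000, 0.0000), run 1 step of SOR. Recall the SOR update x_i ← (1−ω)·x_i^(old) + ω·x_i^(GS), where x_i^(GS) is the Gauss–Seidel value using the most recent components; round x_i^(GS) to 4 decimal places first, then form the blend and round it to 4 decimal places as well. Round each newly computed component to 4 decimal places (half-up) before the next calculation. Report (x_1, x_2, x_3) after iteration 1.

(0.9334, 1.2600, 2.5306)

Iteration 1:
  x_1: GS value = (-8 - (4)·0.0000 - (4)·0.0000) / (-12) = 0.6667;  x_1 ← (1−ω)·0.0000 + ω·0.6667 = 0.9334
  x_2: GS value = (-10 - (-3)·0.9334 - (-1)·0.0000) / (-8) = 0.9000;  x_2 ← (1−ω)·0.0000 + ω·0.9000 = 1.2600
  x_3: GS value = (12 - (2)·0.9334 - (-2)·1.2600) / (7) = 1.8076;  x_3 ← (1−ω)·0.0000 + ω·1.8076 = 2.5306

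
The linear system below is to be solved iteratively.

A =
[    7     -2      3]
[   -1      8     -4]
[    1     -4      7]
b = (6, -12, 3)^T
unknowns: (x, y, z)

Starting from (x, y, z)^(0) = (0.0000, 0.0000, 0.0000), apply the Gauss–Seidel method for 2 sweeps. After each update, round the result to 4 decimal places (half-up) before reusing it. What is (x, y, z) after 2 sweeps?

Iteration 1:
  x = (6 - (-2)·0.0000 - (3)·0.0000) / (7) = 0.8571
  y = (-12 - (-1)·0.8571 - (-4)·0.0000) / (8) = -1.3929
  z = (3 - (1)·0.8571 - (-4)·-1.3929) / (7) = -0.4898
Iteration 2:
  x = (6 - (-2)·-1.3929 - (3)·-0.4898) / (7) = 0.6691
  y = (-12 - (-1)·0.6691 - (-4)·-0.4898) / (8) = -1.6613
  z = (3 - (1)·0.6691 - (-4)·-1.6613) / (7) = -0.6163

(0.6691, -1.6613, -0.6163)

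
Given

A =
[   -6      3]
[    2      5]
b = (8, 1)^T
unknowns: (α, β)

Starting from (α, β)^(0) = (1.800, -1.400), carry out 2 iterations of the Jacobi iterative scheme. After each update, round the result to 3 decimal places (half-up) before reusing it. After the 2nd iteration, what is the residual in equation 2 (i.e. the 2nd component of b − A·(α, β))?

-0.879

Iteration 1:
  α = (8 - (3)·-1.400) / (-6) = -2.033
  β = (1 - (2)·1.800) / (5) = -0.520
Iteration 2:
  α = (8 - (3)·-0.520) / (-6) = -1.593
  β = (1 - (2)·-2.033) / (5) = 1.013
Residual b − A·x = (-4.597, -0.879)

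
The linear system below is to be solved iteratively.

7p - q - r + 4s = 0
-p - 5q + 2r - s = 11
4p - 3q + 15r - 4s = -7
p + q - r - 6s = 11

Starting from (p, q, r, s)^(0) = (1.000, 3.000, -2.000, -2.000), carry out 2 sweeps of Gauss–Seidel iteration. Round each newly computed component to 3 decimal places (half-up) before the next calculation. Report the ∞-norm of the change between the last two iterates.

0.953

Iteration 1:
  p = (0 - (-1)·3.000 - (-1)·-2.000 - (4)·-2.000) / (7) = 1.286
  q = (11 - (-1)·1.286 - (2)·-2.000 - (-1)·-2.000) / (-5) = -2.857
  r = (-7 - (4)·1.286 - (-3)·-2.857 - (-4)·-2.000) / (15) = -1.914
  s = (11 - (1)·1.286 - (1)·-2.857 - (-1)·-1.914) / (-6) = -1.776
Iteration 2:
  p = (0 - (-1)·-2.857 - (-1)·-1.914 - (4)·-1.776) / (7) = 0.333
  q = (11 - (-1)·0.333 - (2)·-1.914 - (-1)·-1.776) / (-5) = -2.677
  r = (-7 - (4)·0.333 - (-3)·-2.677 - (-4)·-1.776) / (15) = -1.564
  s = (11 - (1)·0.333 - (1)·-2.677 - (-1)·-1.564) / (-6) = -1.963
Change: (-0.953, 0.180, 0.350, -0.187) → max |·| = 0.953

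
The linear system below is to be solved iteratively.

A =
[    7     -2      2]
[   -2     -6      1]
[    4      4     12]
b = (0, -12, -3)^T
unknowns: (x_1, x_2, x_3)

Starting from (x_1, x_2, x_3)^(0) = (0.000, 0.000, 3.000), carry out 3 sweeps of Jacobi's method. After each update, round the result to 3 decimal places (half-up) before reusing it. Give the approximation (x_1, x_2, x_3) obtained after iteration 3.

Iteration 1:
  x_1 = (0 - (-2)·0.000 - (2)·3.000) / (7) = -0.857
  x_2 = (-12 - (-2)·0.000 - (1)·3.000) / (-6) = 2.500
  x_3 = (-3 - (4)·0.000 - (4)·0.000) / (12) = -0.250
Iteration 2:
  x_1 = (0 - (-2)·2.500 - (2)·-0.250) / (7) = 0.786
  x_2 = (-12 - (-2)·-0.857 - (1)·-0.250) / (-6) = 2.244
  x_3 = (-3 - (4)·-0.857 - (4)·2.500) / (12) = -0.798
Iteration 3:
  x_1 = (0 - (-2)·2.244 - (2)·-0.798) / (7) = 0.869
  x_2 = (-12 - (-2)·0.786 - (1)·-0.798) / (-6) = 1.605
  x_3 = (-3 - (4)·0.786 - (4)·2.244) / (12) = -1.260

(0.869, 1.605, -1.260)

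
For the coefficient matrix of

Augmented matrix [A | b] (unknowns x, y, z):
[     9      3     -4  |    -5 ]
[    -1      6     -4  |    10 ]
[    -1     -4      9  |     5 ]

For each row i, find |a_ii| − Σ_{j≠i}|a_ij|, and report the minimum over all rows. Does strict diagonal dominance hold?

1

row 1: |9| − (3+4) = 2
row 2: |6| − (1+4) = 1
row 3: |9| − (1+4) = 4
minimum over rows = 1 → strictly diagonally dominant (convergence guaranteed)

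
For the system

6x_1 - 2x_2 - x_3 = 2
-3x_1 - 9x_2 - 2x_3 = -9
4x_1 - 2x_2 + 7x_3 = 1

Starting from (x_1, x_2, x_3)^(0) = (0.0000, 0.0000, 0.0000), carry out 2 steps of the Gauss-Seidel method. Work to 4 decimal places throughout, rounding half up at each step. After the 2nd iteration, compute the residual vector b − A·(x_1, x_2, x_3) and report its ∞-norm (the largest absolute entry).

Iteration 1:
  x_1 = (2 - (-2)·0.0000 - (-1)·0.0000) / (6) = 0.3333
  x_2 = (-9 - (-3)·0.3333 - (-2)·0.0000) / (-9) = 0.8889
  x_3 = (1 - (4)·0.3333 - (-2)·0.8889) / (7) = 0.2064
Iteration 2:
  x_1 = (2 - (-2)·0.8889 - (-1)·0.2064) / (6) = 0.6640
  x_2 = (-9 - (-3)·0.6640 - (-2)·0.2064) / (-9) = 0.7328
  x_3 = (1 - (4)·0.6640 - (-2)·0.7328) / (7) = -0.0272
Residual b − A·x = (-0.5456, -0.4672, 0.0000); ∞-norm = 0.5456

0.5456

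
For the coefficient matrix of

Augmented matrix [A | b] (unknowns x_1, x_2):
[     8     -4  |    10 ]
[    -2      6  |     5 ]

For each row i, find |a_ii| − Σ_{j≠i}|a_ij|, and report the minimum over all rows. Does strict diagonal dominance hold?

row 1: |8| − (4) = 4
row 2: |6| − (2) = 4
minimum over rows = 4 → strictly diagonally dominant (convergence guaranteed)

4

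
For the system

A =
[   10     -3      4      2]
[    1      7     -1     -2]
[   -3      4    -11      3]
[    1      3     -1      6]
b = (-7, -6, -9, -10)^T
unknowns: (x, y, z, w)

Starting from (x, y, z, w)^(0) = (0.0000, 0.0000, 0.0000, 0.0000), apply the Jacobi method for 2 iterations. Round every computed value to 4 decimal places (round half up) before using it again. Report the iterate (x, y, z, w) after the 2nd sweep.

(-0.9511, -1.1165, 0.2429, -0.9851)

Iteration 1:
  x = (-7 - (-3)·0.0000 - (4)·0.0000 - (2)·0.0000) / (10) = -0.7000
  y = (-6 - (1)·0.0000 - (-1)·0.0000 - (-2)·0.0000) / (7) = -0.8571
  z = (-9 - (-3)·0.0000 - (4)·0.0000 - (3)·0.0000) / (-11) = 0.8182
  w = (-10 - (1)·0.0000 - (3)·0.0000 - (-1)·0.0000) / (6) = -1.6667
Iteration 2:
  x = (-7 - (-3)·-0.8571 - (4)·0.8182 - (2)·-1.6667) / (10) = -0.9511
  y = (-6 - (1)·-0.7000 - (-1)·0.8182 - (-2)·-1.6667) / (7) = -1.1165
  z = (-9 - (-3)·-0.7000 - (4)·-0.8571 - (3)·-1.6667) / (-11) = 0.2429
  w = (-10 - (1)·-0.7000 - (3)·-0.8571 - (-1)·0.8182) / (6) = -0.9851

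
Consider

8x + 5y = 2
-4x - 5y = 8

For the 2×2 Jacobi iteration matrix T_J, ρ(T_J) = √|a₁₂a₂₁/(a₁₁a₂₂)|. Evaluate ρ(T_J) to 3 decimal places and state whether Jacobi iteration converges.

0.707

a₁₂a₂₁/(a₁₁a₂₂) = (5)·(-4) / ((8)·(-5)) = 0.500000
ρ = √|0.500000| = √0.500000 = 0.707
ρ < 1, so Jacobi converges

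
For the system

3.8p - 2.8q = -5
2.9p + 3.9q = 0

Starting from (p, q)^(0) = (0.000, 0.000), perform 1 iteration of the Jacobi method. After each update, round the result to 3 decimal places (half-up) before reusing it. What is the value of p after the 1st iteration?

-1.316

Iteration 1:
  p = (-5 - (-2.8)·0.000) / (3.8) = -1.316
  q = (0 - (2.9)·0.000) / (3.9) = 0.000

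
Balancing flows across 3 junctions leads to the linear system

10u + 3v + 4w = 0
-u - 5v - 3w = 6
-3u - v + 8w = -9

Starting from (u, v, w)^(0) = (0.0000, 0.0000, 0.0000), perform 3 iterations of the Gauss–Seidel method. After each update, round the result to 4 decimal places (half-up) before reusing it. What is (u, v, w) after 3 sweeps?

Iteration 1:
  u = (0 - (3)·0.0000 - (4)·0.0000) / (10) = 0.0000
  v = (6 - (-1)·0.0000 - (-3)·0.0000) / (-5) = -1.2000
  w = (-9 - (-3)·0.0000 - (-1)·-1.2000) / (8) = -1.2750
Iteration 2:
  u = (0 - (3)·-1.2000 - (4)·-1.2750) / (10) = 0.8700
  v = (6 - (-1)·0.8700 - (-3)·-1.2750) / (-5) = -0.6090
  w = (-9 - (-3)·0.8700 - (-1)·-0.6090) / (8) = -0.8749
Iteration 3:
  u = (0 - (3)·-0.6090 - (4)·-0.8749) / (10) = 0.5327
  v = (6 - (-1)·0.5327 - (-3)·-0.8749) / (-5) = -0.7816
  w = (-9 - (-3)·0.5327 - (-1)·-0.7816) / (8) = -1.0229

(0.5327, -0.7816, -1.0229)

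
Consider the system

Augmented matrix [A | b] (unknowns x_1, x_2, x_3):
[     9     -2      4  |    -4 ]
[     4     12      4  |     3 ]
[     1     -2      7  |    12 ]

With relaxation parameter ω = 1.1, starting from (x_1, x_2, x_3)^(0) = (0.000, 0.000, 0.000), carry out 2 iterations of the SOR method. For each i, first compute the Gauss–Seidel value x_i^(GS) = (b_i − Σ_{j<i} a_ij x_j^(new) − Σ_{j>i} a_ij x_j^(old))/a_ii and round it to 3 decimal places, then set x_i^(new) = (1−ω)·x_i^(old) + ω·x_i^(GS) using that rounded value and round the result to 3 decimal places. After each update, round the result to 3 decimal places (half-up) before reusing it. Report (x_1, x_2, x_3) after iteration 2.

Iteration 1:
  x_1: GS value = (-4 - (-2)·0.000 - (4)·0.000) / (9) = -0.444;  x_1 ← (1−ω)·0.000 + ω·-0.444 = -0.488
  x_2: GS value = (3 - (4)·-0.488 - (4)·0.000) / (12) = 0.413;  x_2 ← (1−ω)·0.000 + ω·0.413 = 0.454
  x_3: GS value = (12 - (1)·-0.488 - (-2)·0.454) / (7) = 1.914;  x_3 ← (1−ω)·0.000 + ω·1.914 = 2.105
Iteration 2:
  x_1: GS value = (-4 - (-2)·0.454 - (4)·2.105) / (9) = -1.279;  x_1 ← (1−ω)·-0.488 + ω·-1.279 = -1.358
  x_2: GS value = (3 - (4)·-1.358 - (4)·2.105) / (12) = 0.001;  x_2 ← (1−ω)·0.454 + ω·0.001 = -0.044
  x_3: GS value = (12 - (1)·-1.358 - (-2)·-0.044) / (7) = 1.896;  x_3 ← (1−ω)·2.105 + ω·1.896 = 1.875

(-1.358, -0.044, 1.875)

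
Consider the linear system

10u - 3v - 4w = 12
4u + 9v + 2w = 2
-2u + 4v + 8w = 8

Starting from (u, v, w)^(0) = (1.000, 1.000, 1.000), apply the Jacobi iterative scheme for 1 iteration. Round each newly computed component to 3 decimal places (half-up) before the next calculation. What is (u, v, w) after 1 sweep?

Iteration 1:
  u = (12 - (-3)·1.000 - (-4)·1.000) / (10) = 1.900
  v = (2 - (4)·1.000 - (2)·1.000) / (9) = -0.444
  w = (8 - (-2)·1.000 - (4)·1.000) / (8) = 0.750

(1.900, -0.444, 0.750)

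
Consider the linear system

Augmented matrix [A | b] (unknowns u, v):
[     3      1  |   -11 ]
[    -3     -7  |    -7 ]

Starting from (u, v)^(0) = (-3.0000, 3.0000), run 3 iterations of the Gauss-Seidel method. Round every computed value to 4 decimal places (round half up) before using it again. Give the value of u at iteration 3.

-4.6667

Iteration 1:
  u = (-11 - (1)·3.0000) / (3) = -4.6667
  v = (-7 - (-3)·-4.6667) / (-7) = 3.0000
Iteration 2:
  u = (-11 - (1)·3.0000) / (3) = -4.6667
  v = (-7 - (-3)·-4.6667) / (-7) = 3.0000
Iteration 3:
  u = (-11 - (1)·3.0000) / (3) = -4.6667
  v = (-7 - (-3)·-4.6667) / (-7) = 3.0000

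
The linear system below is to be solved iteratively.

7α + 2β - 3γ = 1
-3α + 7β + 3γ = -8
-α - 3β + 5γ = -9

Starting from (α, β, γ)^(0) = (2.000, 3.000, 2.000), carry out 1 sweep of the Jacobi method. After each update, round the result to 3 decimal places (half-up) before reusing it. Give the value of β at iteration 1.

-1.143

Iteration 1:
  α = (1 - (2)·3.000 - (-3)·2.000) / (7) = 0.143
  β = (-8 - (-3)·2.000 - (3)·2.000) / (7) = -1.143
  γ = (-9 - (-1)·2.000 - (-3)·3.000) / (5) = 0.400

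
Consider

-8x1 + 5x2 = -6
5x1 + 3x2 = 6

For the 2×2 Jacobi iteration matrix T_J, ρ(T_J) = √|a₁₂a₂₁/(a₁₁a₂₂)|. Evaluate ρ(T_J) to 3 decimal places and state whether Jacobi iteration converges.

a₁₂a₂₁/(a₁₁a₂₂) = (5)·(5) / ((-8)·(3)) = -1.041667
ρ = √|-1.041667| = √1.041667 = 1.021
ρ > 1, so Jacobi diverges

1.021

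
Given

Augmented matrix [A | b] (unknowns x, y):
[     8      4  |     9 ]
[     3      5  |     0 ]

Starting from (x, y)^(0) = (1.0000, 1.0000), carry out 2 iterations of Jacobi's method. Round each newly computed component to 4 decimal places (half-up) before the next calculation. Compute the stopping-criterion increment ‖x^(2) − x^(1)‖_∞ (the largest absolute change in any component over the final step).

0.8000

Iteration 1:
  x = (9 - (4)·1.0000) / (8) = 0.6250
  y = (0 - (3)·1.0000) / (5) = -0.6000
Iteration 2:
  x = (9 - (4)·-0.6000) / (8) = 1.4250
  y = (0 - (3)·0.6250) / (5) = -0.3750
Change: (0.8000, 0.2250) → max |·| = 0.8000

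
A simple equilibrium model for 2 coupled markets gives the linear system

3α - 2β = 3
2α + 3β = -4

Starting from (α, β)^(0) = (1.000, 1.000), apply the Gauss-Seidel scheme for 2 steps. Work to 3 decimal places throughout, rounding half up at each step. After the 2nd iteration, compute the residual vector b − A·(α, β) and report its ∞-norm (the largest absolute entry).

3.064

Iteration 1:
  α = (3 - (-2)·1.000) / (3) = 1.667
  β = (-4 - (2)·1.667) / (3) = -2.445
Iteration 2:
  α = (3 - (-2)·-2.445) / (3) = -0.630
  β = (-4 - (2)·-0.630) / (3) = -0.913
Residual b − A·x = (3.064, -0.001); ∞-norm = 3.064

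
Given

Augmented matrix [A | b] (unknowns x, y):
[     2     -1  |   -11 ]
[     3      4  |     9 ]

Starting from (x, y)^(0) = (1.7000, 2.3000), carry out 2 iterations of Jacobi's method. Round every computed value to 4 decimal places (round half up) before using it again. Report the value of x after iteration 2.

Iteration 1:
  x = (-11 - (-1)·2.3000) / (2) = -4.3500
  y = (9 - (3)·1.7000) / (4) = 0.9750
Iteration 2:
  x = (-11 - (-1)·0.9750) / (2) = -5.0125
  y = (9 - (3)·-4.3500) / (4) = 5.5125

-5.0125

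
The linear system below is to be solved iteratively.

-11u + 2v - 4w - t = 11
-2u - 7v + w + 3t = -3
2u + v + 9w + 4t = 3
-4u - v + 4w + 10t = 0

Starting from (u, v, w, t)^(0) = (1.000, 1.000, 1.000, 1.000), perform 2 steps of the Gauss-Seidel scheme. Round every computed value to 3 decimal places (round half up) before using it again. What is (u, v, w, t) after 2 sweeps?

Iteration 1:
  u = (11 - (2)·1.000 - (-4)·1.000 - (-1)·1.000) / (-11) = -1.273
  v = (-3 - (-2)·-1.273 - (1)·1.000 - (3)·1.000) / (-7) = 1.364
  w = (3 - (2)·-1.273 - (1)·1.364 - (4)·1.000) / (9) = 0.020
  t = (0 - (-4)·-1.273 - (-1)·1.364 - (4)·0.020) / (10) = -0.381
Iteration 2:
  u = (11 - (2)·1.364 - (-4)·0.020 - (-1)·-0.381) / (-11) = -0.725
  v = (-3 - (-2)·-0.725 - (1)·0.020 - (3)·-0.381) / (-7) = 0.475
  w = (3 - (2)·-0.725 - (1)·0.475 - (4)·-0.381) / (9) = 0.611
  t = (0 - (-4)·-0.725 - (-1)·0.475 - (4)·0.611) / (10) = -0.487

(-0.725, 0.475, 0.611, -0.487)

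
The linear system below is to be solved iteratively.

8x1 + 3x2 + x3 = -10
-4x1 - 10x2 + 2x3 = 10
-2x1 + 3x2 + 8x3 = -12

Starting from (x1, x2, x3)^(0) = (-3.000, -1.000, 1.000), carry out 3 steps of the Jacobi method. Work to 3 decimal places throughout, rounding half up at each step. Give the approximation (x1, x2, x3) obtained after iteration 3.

Iteration 1:
  x1 = (-10 - (3)·-1.000 - (1)·1.000) / (8) = -1.000
  x2 = (10 - (-4)·-3.000 - (2)·1.000) / (-10) = 0.400
  x3 = (-12 - (-2)·-3.000 - (3)·-1.000) / (8) = -1.875
Iteration 2:
  x1 = (-10 - (3)·0.400 - (1)·-1.875) / (8) = -1.166
  x2 = (10 - (-4)·-1.000 - (2)·-1.875) / (-10) = -0.975
  x3 = (-12 - (-2)·-1.000 - (3)·0.400) / (8) = -1.900
Iteration 3:
  x1 = (-10 - (3)·-0.975 - (1)·-1.900) / (8) = -0.647
  x2 = (10 - (-4)·-1.166 - (2)·-1.900) / (-10) = -0.914
  x3 = (-12 - (-2)·-1.166 - (3)·-0.975) / (8) = -1.426

(-0.647, -0.914, -1.426)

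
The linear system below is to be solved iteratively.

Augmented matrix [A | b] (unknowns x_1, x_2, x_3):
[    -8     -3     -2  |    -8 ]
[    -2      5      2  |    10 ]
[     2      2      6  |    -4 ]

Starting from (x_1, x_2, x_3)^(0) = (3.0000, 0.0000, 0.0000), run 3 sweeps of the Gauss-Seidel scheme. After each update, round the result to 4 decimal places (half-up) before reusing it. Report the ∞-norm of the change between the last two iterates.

Iteration 1:
  x_1 = (-8 - (-3)·0.0000 - (-2)·0.0000) / (-8) = 1.0000
  x_2 = (10 - (-2)·1.0000 - (2)·0.0000) / (5) = 2.4000
  x_3 = (-4 - (2)·1.0000 - (2)·2.4000) / (6) = -1.8000
Iteration 2:
  x_1 = (-8 - (-3)·2.4000 - (-2)·-1.8000) / (-8) = 0.5500
  x_2 = (10 - (-2)·0.5500 - (2)·-1.8000) / (5) = 2.9400
  x_3 = (-4 - (2)·0.5500 - (2)·2.9400) / (6) = -1.8300
Iteration 3:
  x_1 = (-8 - (-3)·2.9400 - (-2)·-1.8300) / (-8) = 0.3550
  x_2 = (10 - (-2)·0.3550 - (2)·-1.8300) / (5) = 2.8740
  x_3 = (-4 - (2)·0.3550 - (2)·2.8740) / (6) = -1.7430
Change: (-0.1950, -0.0660, 0.0870) → max |·| = 0.1950

0.1950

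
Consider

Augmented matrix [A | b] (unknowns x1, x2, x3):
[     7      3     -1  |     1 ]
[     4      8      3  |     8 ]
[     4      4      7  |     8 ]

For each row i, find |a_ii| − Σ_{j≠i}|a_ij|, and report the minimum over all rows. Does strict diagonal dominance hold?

row 1: |7| − (3+1) = 3
row 2: |8| − (4+3) = 1
row 3: |7| − (4+4) = -1
minimum over rows = -1 → not strictly diagonally dominant

-1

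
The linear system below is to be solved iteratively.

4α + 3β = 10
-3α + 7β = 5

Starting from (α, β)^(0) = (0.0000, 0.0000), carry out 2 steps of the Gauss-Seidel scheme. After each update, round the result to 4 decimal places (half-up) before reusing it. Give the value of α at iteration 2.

1.1607

Iteration 1:
  α = (10 - (3)·0.0000) / (4) = 2.5000
  β = (5 - (-3)·2.5000) / (7) = 1.7857
Iteration 2:
  α = (10 - (3)·1.7857) / (4) = 1.1607
  β = (5 - (-3)·1.1607) / (7) = 1.2117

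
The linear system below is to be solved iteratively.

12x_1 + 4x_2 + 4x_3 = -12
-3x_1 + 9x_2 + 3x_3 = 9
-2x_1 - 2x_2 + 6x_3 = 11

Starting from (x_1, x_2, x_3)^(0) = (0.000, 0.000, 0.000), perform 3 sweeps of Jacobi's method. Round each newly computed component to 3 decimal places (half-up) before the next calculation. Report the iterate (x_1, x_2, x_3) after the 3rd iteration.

Iteration 1:
  x_1 = (-12 - (4)·0.000 - (4)·0.000) / (12) = -1.000
  x_2 = (9 - (-3)·0.000 - (3)·0.000) / (9) = 1.000
  x_3 = (11 - (-2)·0.000 - (-2)·0.000) / (6) = 1.833
Iteration 2:
  x_1 = (-12 - (4)·1.000 - (4)·1.833) / (12) = -1.944
  x_2 = (9 - (-3)·-1.000 - (3)·1.833) / (9) = 0.056
  x_3 = (11 - (-2)·-1.000 - (-2)·1.000) / (6) = 1.833
Iteration 3:
  x_1 = (-12 - (4)·0.056 - (4)·1.833) / (12) = -1.630
  x_2 = (9 - (-3)·-1.944 - (3)·1.833) / (9) = -0.259
  x_3 = (11 - (-2)·-1.944 - (-2)·0.056) / (6) = 1.204

(-1.630, -0.259, 1.204)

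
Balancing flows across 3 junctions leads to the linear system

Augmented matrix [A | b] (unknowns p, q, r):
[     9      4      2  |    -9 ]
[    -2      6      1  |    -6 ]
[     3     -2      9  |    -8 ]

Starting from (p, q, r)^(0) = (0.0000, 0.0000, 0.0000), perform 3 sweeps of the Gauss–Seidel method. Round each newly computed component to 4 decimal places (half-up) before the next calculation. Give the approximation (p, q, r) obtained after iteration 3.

Iteration 1:
  p = (-9 - (4)·0.0000 - (2)·0.0000) / (9) = -1.0000
  q = (-6 - (-2)·-1.0000 - (1)·0.0000) / (6) = -1.3333
  r = (-8 - (3)·-1.0000 - (-2)·-1.3333) / (9) = -0.8518
Iteration 2:
  p = (-9 - (4)·-1.3333 - (2)·-0.8518) / (9) = -0.2181
  q = (-6 - (-2)·-0.2181 - (1)·-0.8518) / (6) = -0.9307
  r = (-8 - (3)·-0.2181 - (-2)·-0.9307) / (9) = -1.0230
Iteration 3:
  p = (-9 - (4)·-0.9307 - (2)·-1.0230) / (9) = -0.3590
  q = (-6 - (-2)·-0.3590 - (1)·-1.0230) / (6) = -0.9492
  r = (-8 - (3)·-0.3590 - (-2)·-0.9492) / (9) = -0.9802

(-0.3590, -0.9492, -0.9802)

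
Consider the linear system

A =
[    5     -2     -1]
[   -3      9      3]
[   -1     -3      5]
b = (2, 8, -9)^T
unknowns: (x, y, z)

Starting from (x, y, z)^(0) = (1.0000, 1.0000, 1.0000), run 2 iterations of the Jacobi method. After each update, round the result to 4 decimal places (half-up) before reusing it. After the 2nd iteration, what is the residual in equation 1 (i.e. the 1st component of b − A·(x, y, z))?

1.2665

Iteration 1:
  x = (2 - (-2)·1.0000 - (-1)·1.0000) / (5) = 1.0000
  y = (8 - (-3)·1.0000 - (3)·1.0000) / (9) = 0.8889
  z = (-9 - (-1)·1.0000 - (-3)·1.0000) / (5) = -1.0000
Iteration 2:
  x = (2 - (-2)·0.8889 - (-1)·-1.0000) / (5) = 0.5556
  y = (8 - (-3)·1.0000 - (3)·-1.0000) / (9) = 1.5556
  z = (-9 - (-1)·1.0000 - (-3)·0.8889) / (5) = -1.0667
Residual b − A·x = (1.2665, -1.1335, 1.5559)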